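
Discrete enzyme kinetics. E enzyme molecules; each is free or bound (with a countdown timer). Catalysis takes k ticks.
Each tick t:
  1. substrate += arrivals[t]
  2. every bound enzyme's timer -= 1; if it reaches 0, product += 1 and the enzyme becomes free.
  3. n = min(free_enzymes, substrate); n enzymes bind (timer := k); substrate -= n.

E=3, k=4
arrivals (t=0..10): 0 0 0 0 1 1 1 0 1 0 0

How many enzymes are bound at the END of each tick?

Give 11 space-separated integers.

t=0: arr=0 -> substrate=0 bound=0 product=0
t=1: arr=0 -> substrate=0 bound=0 product=0
t=2: arr=0 -> substrate=0 bound=0 product=0
t=3: arr=0 -> substrate=0 bound=0 product=0
t=4: arr=1 -> substrate=0 bound=1 product=0
t=5: arr=1 -> substrate=0 bound=2 product=0
t=6: arr=1 -> substrate=0 bound=3 product=0
t=7: arr=0 -> substrate=0 bound=3 product=0
t=8: arr=1 -> substrate=0 bound=3 product=1
t=9: arr=0 -> substrate=0 bound=2 product=2
t=10: arr=0 -> substrate=0 bound=1 product=3

Answer: 0 0 0 0 1 2 3 3 3 2 1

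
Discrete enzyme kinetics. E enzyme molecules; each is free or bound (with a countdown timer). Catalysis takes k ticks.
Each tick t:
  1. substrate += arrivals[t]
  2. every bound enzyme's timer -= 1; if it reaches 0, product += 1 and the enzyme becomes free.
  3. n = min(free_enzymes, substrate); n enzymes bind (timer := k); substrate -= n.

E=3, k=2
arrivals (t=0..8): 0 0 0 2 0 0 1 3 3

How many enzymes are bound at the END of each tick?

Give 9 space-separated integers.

Answer: 0 0 0 2 2 0 1 3 3

Derivation:
t=0: arr=0 -> substrate=0 bound=0 product=0
t=1: arr=0 -> substrate=0 bound=0 product=0
t=2: arr=0 -> substrate=0 bound=0 product=0
t=3: arr=2 -> substrate=0 bound=2 product=0
t=4: arr=0 -> substrate=0 bound=2 product=0
t=5: arr=0 -> substrate=0 bound=0 product=2
t=6: arr=1 -> substrate=0 bound=1 product=2
t=7: arr=3 -> substrate=1 bound=3 product=2
t=8: arr=3 -> substrate=3 bound=3 product=3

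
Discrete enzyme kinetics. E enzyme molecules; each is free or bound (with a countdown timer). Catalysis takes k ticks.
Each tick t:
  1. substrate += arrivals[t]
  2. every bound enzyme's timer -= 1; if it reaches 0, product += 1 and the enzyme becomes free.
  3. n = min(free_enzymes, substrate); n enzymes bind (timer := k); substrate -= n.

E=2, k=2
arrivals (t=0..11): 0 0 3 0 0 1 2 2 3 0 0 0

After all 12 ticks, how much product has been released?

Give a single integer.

t=0: arr=0 -> substrate=0 bound=0 product=0
t=1: arr=0 -> substrate=0 bound=0 product=0
t=2: arr=3 -> substrate=1 bound=2 product=0
t=3: arr=0 -> substrate=1 bound=2 product=0
t=4: arr=0 -> substrate=0 bound=1 product=2
t=5: arr=1 -> substrate=0 bound=2 product=2
t=6: arr=2 -> substrate=1 bound=2 product=3
t=7: arr=2 -> substrate=2 bound=2 product=4
t=8: arr=3 -> substrate=4 bound=2 product=5
t=9: arr=0 -> substrate=3 bound=2 product=6
t=10: arr=0 -> substrate=2 bound=2 product=7
t=11: arr=0 -> substrate=1 bound=2 product=8

Answer: 8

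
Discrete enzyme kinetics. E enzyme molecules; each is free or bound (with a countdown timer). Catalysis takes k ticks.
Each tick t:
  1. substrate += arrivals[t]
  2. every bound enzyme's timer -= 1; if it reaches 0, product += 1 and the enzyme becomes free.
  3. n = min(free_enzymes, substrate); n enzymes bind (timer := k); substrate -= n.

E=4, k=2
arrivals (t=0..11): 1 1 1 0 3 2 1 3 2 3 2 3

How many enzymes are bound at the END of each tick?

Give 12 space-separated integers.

Answer: 1 2 2 1 3 4 3 4 4 4 4 4

Derivation:
t=0: arr=1 -> substrate=0 bound=1 product=0
t=1: arr=1 -> substrate=0 bound=2 product=0
t=2: arr=1 -> substrate=0 bound=2 product=1
t=3: arr=0 -> substrate=0 bound=1 product=2
t=4: arr=3 -> substrate=0 bound=3 product=3
t=5: arr=2 -> substrate=1 bound=4 product=3
t=6: arr=1 -> substrate=0 bound=3 product=6
t=7: arr=3 -> substrate=1 bound=4 product=7
t=8: arr=2 -> substrate=1 bound=4 product=9
t=9: arr=3 -> substrate=2 bound=4 product=11
t=10: arr=2 -> substrate=2 bound=4 product=13
t=11: arr=3 -> substrate=3 bound=4 product=15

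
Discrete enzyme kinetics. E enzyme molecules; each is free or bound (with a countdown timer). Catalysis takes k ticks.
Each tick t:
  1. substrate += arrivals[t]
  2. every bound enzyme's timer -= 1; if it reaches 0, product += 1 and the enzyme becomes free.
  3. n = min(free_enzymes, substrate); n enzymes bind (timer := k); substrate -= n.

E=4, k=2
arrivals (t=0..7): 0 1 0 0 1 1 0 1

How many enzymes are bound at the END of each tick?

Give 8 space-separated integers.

Answer: 0 1 1 0 1 2 1 1

Derivation:
t=0: arr=0 -> substrate=0 bound=0 product=0
t=1: arr=1 -> substrate=0 bound=1 product=0
t=2: arr=0 -> substrate=0 bound=1 product=0
t=3: arr=0 -> substrate=0 bound=0 product=1
t=4: arr=1 -> substrate=0 bound=1 product=1
t=5: arr=1 -> substrate=0 bound=2 product=1
t=6: arr=0 -> substrate=0 bound=1 product=2
t=7: arr=1 -> substrate=0 bound=1 product=3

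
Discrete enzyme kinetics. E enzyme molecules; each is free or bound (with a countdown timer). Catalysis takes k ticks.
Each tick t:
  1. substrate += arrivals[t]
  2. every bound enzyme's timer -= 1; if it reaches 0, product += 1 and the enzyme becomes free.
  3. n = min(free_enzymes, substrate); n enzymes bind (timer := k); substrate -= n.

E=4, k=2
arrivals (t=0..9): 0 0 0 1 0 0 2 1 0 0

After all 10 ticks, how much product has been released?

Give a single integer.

t=0: arr=0 -> substrate=0 bound=0 product=0
t=1: arr=0 -> substrate=0 bound=0 product=0
t=2: arr=0 -> substrate=0 bound=0 product=0
t=3: arr=1 -> substrate=0 bound=1 product=0
t=4: arr=0 -> substrate=0 bound=1 product=0
t=5: arr=0 -> substrate=0 bound=0 product=1
t=6: arr=2 -> substrate=0 bound=2 product=1
t=7: arr=1 -> substrate=0 bound=3 product=1
t=8: arr=0 -> substrate=0 bound=1 product=3
t=9: arr=0 -> substrate=0 bound=0 product=4

Answer: 4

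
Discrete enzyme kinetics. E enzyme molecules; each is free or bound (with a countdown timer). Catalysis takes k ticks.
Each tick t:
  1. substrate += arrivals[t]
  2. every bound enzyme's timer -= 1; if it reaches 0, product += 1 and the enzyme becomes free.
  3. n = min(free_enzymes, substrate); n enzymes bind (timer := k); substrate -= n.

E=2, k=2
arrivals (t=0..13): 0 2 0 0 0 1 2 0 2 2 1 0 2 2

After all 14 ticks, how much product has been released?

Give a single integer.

t=0: arr=0 -> substrate=0 bound=0 product=0
t=1: arr=2 -> substrate=0 bound=2 product=0
t=2: arr=0 -> substrate=0 bound=2 product=0
t=3: arr=0 -> substrate=0 bound=0 product=2
t=4: arr=0 -> substrate=0 bound=0 product=2
t=5: arr=1 -> substrate=0 bound=1 product=2
t=6: arr=2 -> substrate=1 bound=2 product=2
t=7: arr=0 -> substrate=0 bound=2 product=3
t=8: arr=2 -> substrate=1 bound=2 product=4
t=9: arr=2 -> substrate=2 bound=2 product=5
t=10: arr=1 -> substrate=2 bound=2 product=6
t=11: arr=0 -> substrate=1 bound=2 product=7
t=12: arr=2 -> substrate=2 bound=2 product=8
t=13: arr=2 -> substrate=3 bound=2 product=9

Answer: 9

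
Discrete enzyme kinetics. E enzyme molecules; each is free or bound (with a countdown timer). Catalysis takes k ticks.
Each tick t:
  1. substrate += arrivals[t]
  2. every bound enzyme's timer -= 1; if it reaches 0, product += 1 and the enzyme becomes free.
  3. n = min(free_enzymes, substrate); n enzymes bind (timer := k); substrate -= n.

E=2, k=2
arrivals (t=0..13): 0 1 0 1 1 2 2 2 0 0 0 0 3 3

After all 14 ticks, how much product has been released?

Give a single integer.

Answer: 9

Derivation:
t=0: arr=0 -> substrate=0 bound=0 product=0
t=1: arr=1 -> substrate=0 bound=1 product=0
t=2: arr=0 -> substrate=0 bound=1 product=0
t=3: arr=1 -> substrate=0 bound=1 product=1
t=4: arr=1 -> substrate=0 bound=2 product=1
t=5: arr=2 -> substrate=1 bound=2 product=2
t=6: arr=2 -> substrate=2 bound=2 product=3
t=7: arr=2 -> substrate=3 bound=2 product=4
t=8: arr=0 -> substrate=2 bound=2 product=5
t=9: arr=0 -> substrate=1 bound=2 product=6
t=10: arr=0 -> substrate=0 bound=2 product=7
t=11: arr=0 -> substrate=0 bound=1 product=8
t=12: arr=3 -> substrate=1 bound=2 product=9
t=13: arr=3 -> substrate=4 bound=2 product=9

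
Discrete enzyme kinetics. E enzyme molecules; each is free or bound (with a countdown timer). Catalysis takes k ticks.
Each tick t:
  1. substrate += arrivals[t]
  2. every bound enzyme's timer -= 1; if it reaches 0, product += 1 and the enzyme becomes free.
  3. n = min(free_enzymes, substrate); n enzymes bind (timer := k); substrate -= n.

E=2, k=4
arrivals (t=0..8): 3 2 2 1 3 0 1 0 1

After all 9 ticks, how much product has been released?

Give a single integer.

Answer: 4

Derivation:
t=0: arr=3 -> substrate=1 bound=2 product=0
t=1: arr=2 -> substrate=3 bound=2 product=0
t=2: arr=2 -> substrate=5 bound=2 product=0
t=3: arr=1 -> substrate=6 bound=2 product=0
t=4: arr=3 -> substrate=7 bound=2 product=2
t=5: arr=0 -> substrate=7 bound=2 product=2
t=6: arr=1 -> substrate=8 bound=2 product=2
t=7: arr=0 -> substrate=8 bound=2 product=2
t=8: arr=1 -> substrate=7 bound=2 product=4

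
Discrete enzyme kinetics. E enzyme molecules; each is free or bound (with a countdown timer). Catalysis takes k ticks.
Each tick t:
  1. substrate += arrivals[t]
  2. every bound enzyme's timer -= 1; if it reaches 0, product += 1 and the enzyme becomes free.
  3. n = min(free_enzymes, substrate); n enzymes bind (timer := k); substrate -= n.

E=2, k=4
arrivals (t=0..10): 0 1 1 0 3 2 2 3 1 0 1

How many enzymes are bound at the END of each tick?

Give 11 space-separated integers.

Answer: 0 1 2 2 2 2 2 2 2 2 2

Derivation:
t=0: arr=0 -> substrate=0 bound=0 product=0
t=1: arr=1 -> substrate=0 bound=1 product=0
t=2: arr=1 -> substrate=0 bound=2 product=0
t=3: arr=0 -> substrate=0 bound=2 product=0
t=4: arr=3 -> substrate=3 bound=2 product=0
t=5: arr=2 -> substrate=4 bound=2 product=1
t=6: arr=2 -> substrate=5 bound=2 product=2
t=7: arr=3 -> substrate=8 bound=2 product=2
t=8: arr=1 -> substrate=9 bound=2 product=2
t=9: arr=0 -> substrate=8 bound=2 product=3
t=10: arr=1 -> substrate=8 bound=2 product=4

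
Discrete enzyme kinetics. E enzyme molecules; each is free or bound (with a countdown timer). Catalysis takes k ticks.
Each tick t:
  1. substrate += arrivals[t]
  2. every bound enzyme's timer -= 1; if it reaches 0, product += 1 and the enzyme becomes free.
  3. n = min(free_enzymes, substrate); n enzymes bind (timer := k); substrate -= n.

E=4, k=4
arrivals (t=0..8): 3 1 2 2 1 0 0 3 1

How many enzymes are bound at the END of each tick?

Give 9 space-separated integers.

Answer: 3 4 4 4 4 4 4 4 4

Derivation:
t=0: arr=3 -> substrate=0 bound=3 product=0
t=1: arr=1 -> substrate=0 bound=4 product=0
t=2: arr=2 -> substrate=2 bound=4 product=0
t=3: arr=2 -> substrate=4 bound=4 product=0
t=4: arr=1 -> substrate=2 bound=4 product=3
t=5: arr=0 -> substrate=1 bound=4 product=4
t=6: arr=0 -> substrate=1 bound=4 product=4
t=7: arr=3 -> substrate=4 bound=4 product=4
t=8: arr=1 -> substrate=2 bound=4 product=7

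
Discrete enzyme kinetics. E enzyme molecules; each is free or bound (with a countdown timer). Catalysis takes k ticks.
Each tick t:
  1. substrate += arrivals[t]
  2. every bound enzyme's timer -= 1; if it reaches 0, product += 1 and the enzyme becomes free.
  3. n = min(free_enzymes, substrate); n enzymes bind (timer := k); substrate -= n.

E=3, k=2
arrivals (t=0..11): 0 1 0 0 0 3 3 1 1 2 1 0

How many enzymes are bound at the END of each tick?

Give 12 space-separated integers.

Answer: 0 1 1 0 0 3 3 3 3 3 3 2

Derivation:
t=0: arr=0 -> substrate=0 bound=0 product=0
t=1: arr=1 -> substrate=0 bound=1 product=0
t=2: arr=0 -> substrate=0 bound=1 product=0
t=3: arr=0 -> substrate=0 bound=0 product=1
t=4: arr=0 -> substrate=0 bound=0 product=1
t=5: arr=3 -> substrate=0 bound=3 product=1
t=6: arr=3 -> substrate=3 bound=3 product=1
t=7: arr=1 -> substrate=1 bound=3 product=4
t=8: arr=1 -> substrate=2 bound=3 product=4
t=9: arr=2 -> substrate=1 bound=3 product=7
t=10: arr=1 -> substrate=2 bound=3 product=7
t=11: arr=0 -> substrate=0 bound=2 product=10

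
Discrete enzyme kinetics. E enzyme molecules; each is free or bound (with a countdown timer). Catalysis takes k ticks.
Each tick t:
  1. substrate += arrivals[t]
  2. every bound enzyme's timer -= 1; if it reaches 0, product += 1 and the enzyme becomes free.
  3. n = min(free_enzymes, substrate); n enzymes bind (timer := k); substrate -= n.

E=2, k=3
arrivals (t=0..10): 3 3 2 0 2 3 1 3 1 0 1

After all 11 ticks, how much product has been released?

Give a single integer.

Answer: 6

Derivation:
t=0: arr=3 -> substrate=1 bound=2 product=0
t=1: arr=3 -> substrate=4 bound=2 product=0
t=2: arr=2 -> substrate=6 bound=2 product=0
t=3: arr=0 -> substrate=4 bound=2 product=2
t=4: arr=2 -> substrate=6 bound=2 product=2
t=5: arr=3 -> substrate=9 bound=2 product=2
t=6: arr=1 -> substrate=8 bound=2 product=4
t=7: arr=3 -> substrate=11 bound=2 product=4
t=8: arr=1 -> substrate=12 bound=2 product=4
t=9: arr=0 -> substrate=10 bound=2 product=6
t=10: arr=1 -> substrate=11 bound=2 product=6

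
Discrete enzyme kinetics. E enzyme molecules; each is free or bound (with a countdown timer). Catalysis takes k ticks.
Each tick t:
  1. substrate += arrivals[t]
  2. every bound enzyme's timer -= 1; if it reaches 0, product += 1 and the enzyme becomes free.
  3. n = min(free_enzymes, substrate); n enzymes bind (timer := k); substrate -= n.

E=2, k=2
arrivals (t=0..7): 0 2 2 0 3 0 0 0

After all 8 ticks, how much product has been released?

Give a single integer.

t=0: arr=0 -> substrate=0 bound=0 product=0
t=1: arr=2 -> substrate=0 bound=2 product=0
t=2: arr=2 -> substrate=2 bound=2 product=0
t=3: arr=0 -> substrate=0 bound=2 product=2
t=4: arr=3 -> substrate=3 bound=2 product=2
t=5: arr=0 -> substrate=1 bound=2 product=4
t=6: arr=0 -> substrate=1 bound=2 product=4
t=7: arr=0 -> substrate=0 bound=1 product=6

Answer: 6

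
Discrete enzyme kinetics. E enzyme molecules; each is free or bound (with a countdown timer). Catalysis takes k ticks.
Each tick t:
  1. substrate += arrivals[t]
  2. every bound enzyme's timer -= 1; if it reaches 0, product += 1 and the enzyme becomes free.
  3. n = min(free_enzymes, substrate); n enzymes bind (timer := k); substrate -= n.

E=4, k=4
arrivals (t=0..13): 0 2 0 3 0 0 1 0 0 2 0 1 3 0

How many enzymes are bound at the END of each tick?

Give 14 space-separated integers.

t=0: arr=0 -> substrate=0 bound=0 product=0
t=1: arr=2 -> substrate=0 bound=2 product=0
t=2: arr=0 -> substrate=0 bound=2 product=0
t=3: arr=3 -> substrate=1 bound=4 product=0
t=4: arr=0 -> substrate=1 bound=4 product=0
t=5: arr=0 -> substrate=0 bound=3 product=2
t=6: arr=1 -> substrate=0 bound=4 product=2
t=7: arr=0 -> substrate=0 bound=2 product=4
t=8: arr=0 -> substrate=0 bound=2 product=4
t=9: arr=2 -> substrate=0 bound=3 product=5
t=10: arr=0 -> substrate=0 bound=2 product=6
t=11: arr=1 -> substrate=0 bound=3 product=6
t=12: arr=3 -> substrate=2 bound=4 product=6
t=13: arr=0 -> substrate=0 bound=4 product=8

Answer: 0 2 2 4 4 3 4 2 2 3 2 3 4 4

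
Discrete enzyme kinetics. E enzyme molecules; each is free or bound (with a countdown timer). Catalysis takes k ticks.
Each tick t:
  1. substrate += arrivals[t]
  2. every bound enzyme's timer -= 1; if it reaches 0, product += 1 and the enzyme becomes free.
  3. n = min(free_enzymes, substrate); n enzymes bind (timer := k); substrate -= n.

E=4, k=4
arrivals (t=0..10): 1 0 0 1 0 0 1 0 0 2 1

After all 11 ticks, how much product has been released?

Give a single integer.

t=0: arr=1 -> substrate=0 bound=1 product=0
t=1: arr=0 -> substrate=0 bound=1 product=0
t=2: arr=0 -> substrate=0 bound=1 product=0
t=3: arr=1 -> substrate=0 bound=2 product=0
t=4: arr=0 -> substrate=0 bound=1 product=1
t=5: arr=0 -> substrate=0 bound=1 product=1
t=6: arr=1 -> substrate=0 bound=2 product=1
t=7: arr=0 -> substrate=0 bound=1 product=2
t=8: arr=0 -> substrate=0 bound=1 product=2
t=9: arr=2 -> substrate=0 bound=3 product=2
t=10: arr=1 -> substrate=0 bound=3 product=3

Answer: 3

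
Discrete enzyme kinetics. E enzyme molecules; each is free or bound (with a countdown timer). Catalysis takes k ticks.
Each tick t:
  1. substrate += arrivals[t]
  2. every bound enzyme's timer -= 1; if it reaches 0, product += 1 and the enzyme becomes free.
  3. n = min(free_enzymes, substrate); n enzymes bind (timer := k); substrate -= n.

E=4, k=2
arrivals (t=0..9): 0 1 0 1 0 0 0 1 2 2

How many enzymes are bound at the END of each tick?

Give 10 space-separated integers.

t=0: arr=0 -> substrate=0 bound=0 product=0
t=1: arr=1 -> substrate=0 bound=1 product=0
t=2: arr=0 -> substrate=0 bound=1 product=0
t=3: arr=1 -> substrate=0 bound=1 product=1
t=4: arr=0 -> substrate=0 bound=1 product=1
t=5: arr=0 -> substrate=0 bound=0 product=2
t=6: arr=0 -> substrate=0 bound=0 product=2
t=7: arr=1 -> substrate=0 bound=1 product=2
t=8: arr=2 -> substrate=0 bound=3 product=2
t=9: arr=2 -> substrate=0 bound=4 product=3

Answer: 0 1 1 1 1 0 0 1 3 4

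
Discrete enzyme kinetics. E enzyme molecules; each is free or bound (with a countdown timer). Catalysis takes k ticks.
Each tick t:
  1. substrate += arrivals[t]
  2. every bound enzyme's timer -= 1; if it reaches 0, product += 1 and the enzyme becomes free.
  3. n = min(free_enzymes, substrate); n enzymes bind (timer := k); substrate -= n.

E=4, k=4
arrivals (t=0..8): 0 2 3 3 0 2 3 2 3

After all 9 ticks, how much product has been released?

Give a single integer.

t=0: arr=0 -> substrate=0 bound=0 product=0
t=1: arr=2 -> substrate=0 bound=2 product=0
t=2: arr=3 -> substrate=1 bound=4 product=0
t=3: arr=3 -> substrate=4 bound=4 product=0
t=4: arr=0 -> substrate=4 bound=4 product=0
t=5: arr=2 -> substrate=4 bound=4 product=2
t=6: arr=3 -> substrate=5 bound=4 product=4
t=7: arr=2 -> substrate=7 bound=4 product=4
t=8: arr=3 -> substrate=10 bound=4 product=4

Answer: 4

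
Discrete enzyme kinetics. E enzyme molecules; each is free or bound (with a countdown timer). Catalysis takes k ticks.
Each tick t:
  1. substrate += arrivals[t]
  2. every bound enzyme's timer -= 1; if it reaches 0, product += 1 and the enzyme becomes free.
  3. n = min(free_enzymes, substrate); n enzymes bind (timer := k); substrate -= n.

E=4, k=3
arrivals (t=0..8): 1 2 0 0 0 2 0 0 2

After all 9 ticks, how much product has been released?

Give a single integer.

Answer: 5

Derivation:
t=0: arr=1 -> substrate=0 bound=1 product=0
t=1: arr=2 -> substrate=0 bound=3 product=0
t=2: arr=0 -> substrate=0 bound=3 product=0
t=3: arr=0 -> substrate=0 bound=2 product=1
t=4: arr=0 -> substrate=0 bound=0 product=3
t=5: arr=2 -> substrate=0 bound=2 product=3
t=6: arr=0 -> substrate=0 bound=2 product=3
t=7: arr=0 -> substrate=0 bound=2 product=3
t=8: arr=2 -> substrate=0 bound=2 product=5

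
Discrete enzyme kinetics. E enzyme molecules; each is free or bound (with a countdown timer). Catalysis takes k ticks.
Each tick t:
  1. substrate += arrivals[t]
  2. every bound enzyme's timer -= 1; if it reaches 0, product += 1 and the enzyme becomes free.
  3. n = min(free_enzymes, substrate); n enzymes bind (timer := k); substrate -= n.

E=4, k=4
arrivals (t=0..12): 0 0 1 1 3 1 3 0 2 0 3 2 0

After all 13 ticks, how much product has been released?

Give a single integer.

Answer: 8

Derivation:
t=0: arr=0 -> substrate=0 bound=0 product=0
t=1: arr=0 -> substrate=0 bound=0 product=0
t=2: arr=1 -> substrate=0 bound=1 product=0
t=3: arr=1 -> substrate=0 bound=2 product=0
t=4: arr=3 -> substrate=1 bound=4 product=0
t=5: arr=1 -> substrate=2 bound=4 product=0
t=6: arr=3 -> substrate=4 bound=4 product=1
t=7: arr=0 -> substrate=3 bound=4 product=2
t=8: arr=2 -> substrate=3 bound=4 product=4
t=9: arr=0 -> substrate=3 bound=4 product=4
t=10: arr=3 -> substrate=5 bound=4 product=5
t=11: arr=2 -> substrate=6 bound=4 product=6
t=12: arr=0 -> substrate=4 bound=4 product=8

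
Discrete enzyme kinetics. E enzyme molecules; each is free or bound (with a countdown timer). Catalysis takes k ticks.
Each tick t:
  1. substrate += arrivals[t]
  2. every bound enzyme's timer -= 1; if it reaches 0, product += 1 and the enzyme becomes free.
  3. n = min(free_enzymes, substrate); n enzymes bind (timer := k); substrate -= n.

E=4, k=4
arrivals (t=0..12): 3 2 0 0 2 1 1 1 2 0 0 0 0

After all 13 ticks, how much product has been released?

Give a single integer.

Answer: 11

Derivation:
t=0: arr=3 -> substrate=0 bound=3 product=0
t=1: arr=2 -> substrate=1 bound=4 product=0
t=2: arr=0 -> substrate=1 bound=4 product=0
t=3: arr=0 -> substrate=1 bound=4 product=0
t=4: arr=2 -> substrate=0 bound=4 product=3
t=5: arr=1 -> substrate=0 bound=4 product=4
t=6: arr=1 -> substrate=1 bound=4 product=4
t=7: arr=1 -> substrate=2 bound=4 product=4
t=8: arr=2 -> substrate=1 bound=4 product=7
t=9: arr=0 -> substrate=0 bound=4 product=8
t=10: arr=0 -> substrate=0 bound=4 product=8
t=11: arr=0 -> substrate=0 bound=4 product=8
t=12: arr=0 -> substrate=0 bound=1 product=11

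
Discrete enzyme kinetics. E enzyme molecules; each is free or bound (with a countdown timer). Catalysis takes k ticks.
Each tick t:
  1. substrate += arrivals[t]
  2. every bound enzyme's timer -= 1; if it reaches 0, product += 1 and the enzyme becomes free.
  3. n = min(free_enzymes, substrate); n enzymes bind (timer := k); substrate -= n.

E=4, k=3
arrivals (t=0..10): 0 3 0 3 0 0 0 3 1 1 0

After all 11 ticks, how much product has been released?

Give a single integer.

Answer: 9

Derivation:
t=0: arr=0 -> substrate=0 bound=0 product=0
t=1: arr=3 -> substrate=0 bound=3 product=0
t=2: arr=0 -> substrate=0 bound=3 product=0
t=3: arr=3 -> substrate=2 bound=4 product=0
t=4: arr=0 -> substrate=0 bound=3 product=3
t=5: arr=0 -> substrate=0 bound=3 product=3
t=6: arr=0 -> substrate=0 bound=2 product=4
t=7: arr=3 -> substrate=0 bound=3 product=6
t=8: arr=1 -> substrate=0 bound=4 product=6
t=9: arr=1 -> substrate=1 bound=4 product=6
t=10: arr=0 -> substrate=0 bound=2 product=9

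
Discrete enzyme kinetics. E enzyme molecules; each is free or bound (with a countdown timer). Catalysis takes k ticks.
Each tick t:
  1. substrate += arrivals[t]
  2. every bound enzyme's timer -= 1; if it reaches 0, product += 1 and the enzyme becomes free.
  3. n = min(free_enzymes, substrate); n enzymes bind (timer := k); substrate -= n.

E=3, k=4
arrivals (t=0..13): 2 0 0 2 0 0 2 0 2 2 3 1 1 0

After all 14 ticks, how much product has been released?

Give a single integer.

Answer: 7

Derivation:
t=0: arr=2 -> substrate=0 bound=2 product=0
t=1: arr=0 -> substrate=0 bound=2 product=0
t=2: arr=0 -> substrate=0 bound=2 product=0
t=3: arr=2 -> substrate=1 bound=3 product=0
t=4: arr=0 -> substrate=0 bound=2 product=2
t=5: arr=0 -> substrate=0 bound=2 product=2
t=6: arr=2 -> substrate=1 bound=3 product=2
t=7: arr=0 -> substrate=0 bound=3 product=3
t=8: arr=2 -> substrate=1 bound=3 product=4
t=9: arr=2 -> substrate=3 bound=3 product=4
t=10: arr=3 -> substrate=5 bound=3 product=5
t=11: arr=1 -> substrate=5 bound=3 product=6
t=12: arr=1 -> substrate=5 bound=3 product=7
t=13: arr=0 -> substrate=5 bound=3 product=7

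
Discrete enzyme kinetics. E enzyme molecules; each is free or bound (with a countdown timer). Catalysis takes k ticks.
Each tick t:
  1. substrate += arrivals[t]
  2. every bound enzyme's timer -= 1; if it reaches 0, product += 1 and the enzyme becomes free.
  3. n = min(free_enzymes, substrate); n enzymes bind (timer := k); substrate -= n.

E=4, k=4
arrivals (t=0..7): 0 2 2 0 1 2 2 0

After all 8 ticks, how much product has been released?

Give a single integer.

Answer: 4

Derivation:
t=0: arr=0 -> substrate=0 bound=0 product=0
t=1: arr=2 -> substrate=0 bound=2 product=0
t=2: arr=2 -> substrate=0 bound=4 product=0
t=3: arr=0 -> substrate=0 bound=4 product=0
t=4: arr=1 -> substrate=1 bound=4 product=0
t=5: arr=2 -> substrate=1 bound=4 product=2
t=6: arr=2 -> substrate=1 bound=4 product=4
t=7: arr=0 -> substrate=1 bound=4 product=4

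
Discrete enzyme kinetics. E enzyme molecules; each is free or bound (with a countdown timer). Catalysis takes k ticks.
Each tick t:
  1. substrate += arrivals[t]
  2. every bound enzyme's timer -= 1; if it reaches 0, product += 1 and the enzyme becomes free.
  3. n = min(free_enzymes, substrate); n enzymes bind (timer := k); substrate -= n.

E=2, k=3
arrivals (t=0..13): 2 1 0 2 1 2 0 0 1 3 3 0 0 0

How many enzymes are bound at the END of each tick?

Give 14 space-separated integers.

Answer: 2 2 2 2 2 2 2 2 2 2 2 2 2 2

Derivation:
t=0: arr=2 -> substrate=0 bound=2 product=0
t=1: arr=1 -> substrate=1 bound=2 product=0
t=2: arr=0 -> substrate=1 bound=2 product=0
t=3: arr=2 -> substrate=1 bound=2 product=2
t=4: arr=1 -> substrate=2 bound=2 product=2
t=5: arr=2 -> substrate=4 bound=2 product=2
t=6: arr=0 -> substrate=2 bound=2 product=4
t=7: arr=0 -> substrate=2 bound=2 product=4
t=8: arr=1 -> substrate=3 bound=2 product=4
t=9: arr=3 -> substrate=4 bound=2 product=6
t=10: arr=3 -> substrate=7 bound=2 product=6
t=11: arr=0 -> substrate=7 bound=2 product=6
t=12: arr=0 -> substrate=5 bound=2 product=8
t=13: arr=0 -> substrate=5 bound=2 product=8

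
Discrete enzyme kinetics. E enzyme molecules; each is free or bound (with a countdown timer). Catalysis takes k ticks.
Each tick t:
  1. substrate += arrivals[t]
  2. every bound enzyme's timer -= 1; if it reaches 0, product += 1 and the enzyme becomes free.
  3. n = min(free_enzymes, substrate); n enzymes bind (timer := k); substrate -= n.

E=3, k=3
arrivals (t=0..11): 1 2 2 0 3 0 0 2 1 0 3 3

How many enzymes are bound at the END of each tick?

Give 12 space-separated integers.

Answer: 1 3 3 3 3 3 3 3 3 3 3 3

Derivation:
t=0: arr=1 -> substrate=0 bound=1 product=0
t=1: arr=2 -> substrate=0 bound=3 product=0
t=2: arr=2 -> substrate=2 bound=3 product=0
t=3: arr=0 -> substrate=1 bound=3 product=1
t=4: arr=3 -> substrate=2 bound=3 product=3
t=5: arr=0 -> substrate=2 bound=3 product=3
t=6: arr=0 -> substrate=1 bound=3 product=4
t=7: arr=2 -> substrate=1 bound=3 product=6
t=8: arr=1 -> substrate=2 bound=3 product=6
t=9: arr=0 -> substrate=1 bound=3 product=7
t=10: arr=3 -> substrate=2 bound=3 product=9
t=11: arr=3 -> substrate=5 bound=3 product=9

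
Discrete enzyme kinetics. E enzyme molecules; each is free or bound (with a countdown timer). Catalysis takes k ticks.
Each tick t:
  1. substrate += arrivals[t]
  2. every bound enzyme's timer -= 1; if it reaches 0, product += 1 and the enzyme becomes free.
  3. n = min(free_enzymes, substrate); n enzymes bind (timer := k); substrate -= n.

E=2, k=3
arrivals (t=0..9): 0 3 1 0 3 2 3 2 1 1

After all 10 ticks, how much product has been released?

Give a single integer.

Answer: 4

Derivation:
t=0: arr=0 -> substrate=0 bound=0 product=0
t=1: arr=3 -> substrate=1 bound=2 product=0
t=2: arr=1 -> substrate=2 bound=2 product=0
t=3: arr=0 -> substrate=2 bound=2 product=0
t=4: arr=3 -> substrate=3 bound=2 product=2
t=5: arr=2 -> substrate=5 bound=2 product=2
t=6: arr=3 -> substrate=8 bound=2 product=2
t=7: arr=2 -> substrate=8 bound=2 product=4
t=8: arr=1 -> substrate=9 bound=2 product=4
t=9: arr=1 -> substrate=10 bound=2 product=4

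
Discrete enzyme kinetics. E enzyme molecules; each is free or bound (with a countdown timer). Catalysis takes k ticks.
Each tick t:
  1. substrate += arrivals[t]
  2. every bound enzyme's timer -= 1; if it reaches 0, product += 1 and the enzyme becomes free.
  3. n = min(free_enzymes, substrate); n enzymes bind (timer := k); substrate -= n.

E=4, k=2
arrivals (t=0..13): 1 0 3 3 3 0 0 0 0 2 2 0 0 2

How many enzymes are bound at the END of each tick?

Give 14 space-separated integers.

Answer: 1 1 3 4 4 4 2 1 0 2 4 2 0 2

Derivation:
t=0: arr=1 -> substrate=0 bound=1 product=0
t=1: arr=0 -> substrate=0 bound=1 product=0
t=2: arr=3 -> substrate=0 bound=3 product=1
t=3: arr=3 -> substrate=2 bound=4 product=1
t=4: arr=3 -> substrate=2 bound=4 product=4
t=5: arr=0 -> substrate=1 bound=4 product=5
t=6: arr=0 -> substrate=0 bound=2 product=8
t=7: arr=0 -> substrate=0 bound=1 product=9
t=8: arr=0 -> substrate=0 bound=0 product=10
t=9: arr=2 -> substrate=0 bound=2 product=10
t=10: arr=2 -> substrate=0 bound=4 product=10
t=11: arr=0 -> substrate=0 bound=2 product=12
t=12: arr=0 -> substrate=0 bound=0 product=14
t=13: arr=2 -> substrate=0 bound=2 product=14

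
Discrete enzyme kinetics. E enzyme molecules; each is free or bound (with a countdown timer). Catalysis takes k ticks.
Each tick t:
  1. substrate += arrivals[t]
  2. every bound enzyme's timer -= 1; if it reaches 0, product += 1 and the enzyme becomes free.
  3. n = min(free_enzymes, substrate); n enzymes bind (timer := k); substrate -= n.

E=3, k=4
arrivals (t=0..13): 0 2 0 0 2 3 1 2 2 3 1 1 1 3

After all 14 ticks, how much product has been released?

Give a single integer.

t=0: arr=0 -> substrate=0 bound=0 product=0
t=1: arr=2 -> substrate=0 bound=2 product=0
t=2: arr=0 -> substrate=0 bound=2 product=0
t=3: arr=0 -> substrate=0 bound=2 product=0
t=4: arr=2 -> substrate=1 bound=3 product=0
t=5: arr=3 -> substrate=2 bound=3 product=2
t=6: arr=1 -> substrate=3 bound=3 product=2
t=7: arr=2 -> substrate=5 bound=3 product=2
t=8: arr=2 -> substrate=6 bound=3 product=3
t=9: arr=3 -> substrate=7 bound=3 product=5
t=10: arr=1 -> substrate=8 bound=3 product=5
t=11: arr=1 -> substrate=9 bound=3 product=5
t=12: arr=1 -> substrate=9 bound=3 product=6
t=13: arr=3 -> substrate=10 bound=3 product=8

Answer: 8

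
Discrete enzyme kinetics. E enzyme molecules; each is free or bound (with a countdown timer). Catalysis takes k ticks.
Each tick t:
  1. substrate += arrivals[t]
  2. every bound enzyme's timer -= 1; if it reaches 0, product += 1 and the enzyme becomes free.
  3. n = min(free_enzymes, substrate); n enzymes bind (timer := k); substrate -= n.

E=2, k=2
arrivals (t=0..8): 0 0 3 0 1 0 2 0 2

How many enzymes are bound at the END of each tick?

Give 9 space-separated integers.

Answer: 0 0 2 2 2 2 2 2 2

Derivation:
t=0: arr=0 -> substrate=0 bound=0 product=0
t=1: arr=0 -> substrate=0 bound=0 product=0
t=2: arr=3 -> substrate=1 bound=2 product=0
t=3: arr=0 -> substrate=1 bound=2 product=0
t=4: arr=1 -> substrate=0 bound=2 product=2
t=5: arr=0 -> substrate=0 bound=2 product=2
t=6: arr=2 -> substrate=0 bound=2 product=4
t=7: arr=0 -> substrate=0 bound=2 product=4
t=8: arr=2 -> substrate=0 bound=2 product=6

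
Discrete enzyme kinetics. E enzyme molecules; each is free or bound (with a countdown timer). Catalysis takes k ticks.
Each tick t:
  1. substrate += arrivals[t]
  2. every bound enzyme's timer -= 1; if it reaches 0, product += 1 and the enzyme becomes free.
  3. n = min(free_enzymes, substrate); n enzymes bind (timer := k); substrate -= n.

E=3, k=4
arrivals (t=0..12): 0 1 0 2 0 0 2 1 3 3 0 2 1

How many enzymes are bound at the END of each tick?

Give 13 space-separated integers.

Answer: 0 1 1 3 3 2 3 3 3 3 3 3 3

Derivation:
t=0: arr=0 -> substrate=0 bound=0 product=0
t=1: arr=1 -> substrate=0 bound=1 product=0
t=2: arr=0 -> substrate=0 bound=1 product=0
t=3: arr=2 -> substrate=0 bound=3 product=0
t=4: arr=0 -> substrate=0 bound=3 product=0
t=5: arr=0 -> substrate=0 bound=2 product=1
t=6: arr=2 -> substrate=1 bound=3 product=1
t=7: arr=1 -> substrate=0 bound=3 product=3
t=8: arr=3 -> substrate=3 bound=3 product=3
t=9: arr=3 -> substrate=6 bound=3 product=3
t=10: arr=0 -> substrate=5 bound=3 product=4
t=11: arr=2 -> substrate=5 bound=3 product=6
t=12: arr=1 -> substrate=6 bound=3 product=6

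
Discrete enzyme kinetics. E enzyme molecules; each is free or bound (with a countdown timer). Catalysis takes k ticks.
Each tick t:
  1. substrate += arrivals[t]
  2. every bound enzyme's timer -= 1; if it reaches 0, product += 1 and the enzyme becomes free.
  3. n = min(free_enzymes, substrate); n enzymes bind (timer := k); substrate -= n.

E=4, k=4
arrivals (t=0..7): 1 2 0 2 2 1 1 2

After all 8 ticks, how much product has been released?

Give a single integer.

Answer: 4

Derivation:
t=0: arr=1 -> substrate=0 bound=1 product=0
t=1: arr=2 -> substrate=0 bound=3 product=0
t=2: arr=0 -> substrate=0 bound=3 product=0
t=3: arr=2 -> substrate=1 bound=4 product=0
t=4: arr=2 -> substrate=2 bound=4 product=1
t=5: arr=1 -> substrate=1 bound=4 product=3
t=6: arr=1 -> substrate=2 bound=4 product=3
t=7: arr=2 -> substrate=3 bound=4 product=4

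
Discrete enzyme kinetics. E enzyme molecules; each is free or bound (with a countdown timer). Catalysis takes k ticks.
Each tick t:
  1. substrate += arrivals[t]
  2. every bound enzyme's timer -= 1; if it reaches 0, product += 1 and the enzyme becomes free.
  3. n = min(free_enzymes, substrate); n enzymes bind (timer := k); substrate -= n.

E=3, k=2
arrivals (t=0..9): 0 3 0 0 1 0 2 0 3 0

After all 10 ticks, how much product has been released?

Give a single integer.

t=0: arr=0 -> substrate=0 bound=0 product=0
t=1: arr=3 -> substrate=0 bound=3 product=0
t=2: arr=0 -> substrate=0 bound=3 product=0
t=3: arr=0 -> substrate=0 bound=0 product=3
t=4: arr=1 -> substrate=0 bound=1 product=3
t=5: arr=0 -> substrate=0 bound=1 product=3
t=6: arr=2 -> substrate=0 bound=2 product=4
t=7: arr=0 -> substrate=0 bound=2 product=4
t=8: arr=3 -> substrate=0 bound=3 product=6
t=9: arr=0 -> substrate=0 bound=3 product=6

Answer: 6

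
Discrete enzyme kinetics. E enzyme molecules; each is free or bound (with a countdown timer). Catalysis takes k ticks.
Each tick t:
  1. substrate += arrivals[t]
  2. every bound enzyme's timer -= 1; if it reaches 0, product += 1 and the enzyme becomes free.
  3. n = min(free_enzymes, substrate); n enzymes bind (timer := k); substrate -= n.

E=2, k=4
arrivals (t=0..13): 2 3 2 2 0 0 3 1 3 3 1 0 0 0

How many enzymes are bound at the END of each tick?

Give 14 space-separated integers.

t=0: arr=2 -> substrate=0 bound=2 product=0
t=1: arr=3 -> substrate=3 bound=2 product=0
t=2: arr=2 -> substrate=5 bound=2 product=0
t=3: arr=2 -> substrate=7 bound=2 product=0
t=4: arr=0 -> substrate=5 bound=2 product=2
t=5: arr=0 -> substrate=5 bound=2 product=2
t=6: arr=3 -> substrate=8 bound=2 product=2
t=7: arr=1 -> substrate=9 bound=2 product=2
t=8: arr=3 -> substrate=10 bound=2 product=4
t=9: arr=3 -> substrate=13 bound=2 product=4
t=10: arr=1 -> substrate=14 bound=2 product=4
t=11: arr=0 -> substrate=14 bound=2 product=4
t=12: arr=0 -> substrate=12 bound=2 product=6
t=13: arr=0 -> substrate=12 bound=2 product=6

Answer: 2 2 2 2 2 2 2 2 2 2 2 2 2 2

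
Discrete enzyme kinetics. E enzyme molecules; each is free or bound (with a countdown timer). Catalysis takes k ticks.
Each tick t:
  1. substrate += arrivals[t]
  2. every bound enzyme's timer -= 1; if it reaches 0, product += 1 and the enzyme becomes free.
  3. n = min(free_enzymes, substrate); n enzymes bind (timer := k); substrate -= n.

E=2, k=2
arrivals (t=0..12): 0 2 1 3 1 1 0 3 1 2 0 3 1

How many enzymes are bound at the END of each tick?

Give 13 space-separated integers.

t=0: arr=0 -> substrate=0 bound=0 product=0
t=1: arr=2 -> substrate=0 bound=2 product=0
t=2: arr=1 -> substrate=1 bound=2 product=0
t=3: arr=3 -> substrate=2 bound=2 product=2
t=4: arr=1 -> substrate=3 bound=2 product=2
t=5: arr=1 -> substrate=2 bound=2 product=4
t=6: arr=0 -> substrate=2 bound=2 product=4
t=7: arr=3 -> substrate=3 bound=2 product=6
t=8: arr=1 -> substrate=4 bound=2 product=6
t=9: arr=2 -> substrate=4 bound=2 product=8
t=10: arr=0 -> substrate=4 bound=2 product=8
t=11: arr=3 -> substrate=5 bound=2 product=10
t=12: arr=1 -> substrate=6 bound=2 product=10

Answer: 0 2 2 2 2 2 2 2 2 2 2 2 2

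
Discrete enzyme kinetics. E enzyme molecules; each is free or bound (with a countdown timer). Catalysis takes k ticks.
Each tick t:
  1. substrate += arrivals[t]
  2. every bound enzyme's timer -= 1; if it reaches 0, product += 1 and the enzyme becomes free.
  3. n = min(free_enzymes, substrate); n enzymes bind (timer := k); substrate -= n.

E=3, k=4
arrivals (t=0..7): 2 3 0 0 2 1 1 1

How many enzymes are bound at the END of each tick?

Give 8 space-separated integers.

t=0: arr=2 -> substrate=0 bound=2 product=0
t=1: arr=3 -> substrate=2 bound=3 product=0
t=2: arr=0 -> substrate=2 bound=3 product=0
t=3: arr=0 -> substrate=2 bound=3 product=0
t=4: arr=2 -> substrate=2 bound=3 product=2
t=5: arr=1 -> substrate=2 bound=3 product=3
t=6: arr=1 -> substrate=3 bound=3 product=3
t=7: arr=1 -> substrate=4 bound=3 product=3

Answer: 2 3 3 3 3 3 3 3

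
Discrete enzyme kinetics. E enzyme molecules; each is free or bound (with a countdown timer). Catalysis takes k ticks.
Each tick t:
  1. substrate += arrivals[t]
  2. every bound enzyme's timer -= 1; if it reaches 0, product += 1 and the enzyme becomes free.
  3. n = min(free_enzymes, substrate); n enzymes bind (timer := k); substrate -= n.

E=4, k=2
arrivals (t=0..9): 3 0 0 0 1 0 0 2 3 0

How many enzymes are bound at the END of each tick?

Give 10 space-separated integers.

Answer: 3 3 0 0 1 1 0 2 4 3

Derivation:
t=0: arr=3 -> substrate=0 bound=3 product=0
t=1: arr=0 -> substrate=0 bound=3 product=0
t=2: arr=0 -> substrate=0 bound=0 product=3
t=3: arr=0 -> substrate=0 bound=0 product=3
t=4: arr=1 -> substrate=0 bound=1 product=3
t=5: arr=0 -> substrate=0 bound=1 product=3
t=6: arr=0 -> substrate=0 bound=0 product=4
t=7: arr=2 -> substrate=0 bound=2 product=4
t=8: arr=3 -> substrate=1 bound=4 product=4
t=9: arr=0 -> substrate=0 bound=3 product=6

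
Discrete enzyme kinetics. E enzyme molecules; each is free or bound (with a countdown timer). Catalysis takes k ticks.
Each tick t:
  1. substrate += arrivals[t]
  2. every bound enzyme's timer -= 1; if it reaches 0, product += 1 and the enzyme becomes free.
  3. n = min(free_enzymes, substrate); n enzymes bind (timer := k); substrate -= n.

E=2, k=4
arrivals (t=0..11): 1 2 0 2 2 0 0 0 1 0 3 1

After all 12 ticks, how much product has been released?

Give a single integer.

t=0: arr=1 -> substrate=0 bound=1 product=0
t=1: arr=2 -> substrate=1 bound=2 product=0
t=2: arr=0 -> substrate=1 bound=2 product=0
t=3: arr=2 -> substrate=3 bound=2 product=0
t=4: arr=2 -> substrate=4 bound=2 product=1
t=5: arr=0 -> substrate=3 bound=2 product=2
t=6: arr=0 -> substrate=3 bound=2 product=2
t=7: arr=0 -> substrate=3 bound=2 product=2
t=8: arr=1 -> substrate=3 bound=2 product=3
t=9: arr=0 -> substrate=2 bound=2 product=4
t=10: arr=3 -> substrate=5 bound=2 product=4
t=11: arr=1 -> substrate=6 bound=2 product=4

Answer: 4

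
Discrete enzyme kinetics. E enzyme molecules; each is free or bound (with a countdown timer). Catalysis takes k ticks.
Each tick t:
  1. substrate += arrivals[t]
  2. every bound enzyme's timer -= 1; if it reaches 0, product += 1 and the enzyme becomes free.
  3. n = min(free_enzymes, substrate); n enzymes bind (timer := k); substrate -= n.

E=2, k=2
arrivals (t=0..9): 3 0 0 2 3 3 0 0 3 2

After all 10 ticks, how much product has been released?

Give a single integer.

t=0: arr=3 -> substrate=1 bound=2 product=0
t=1: arr=0 -> substrate=1 bound=2 product=0
t=2: arr=0 -> substrate=0 bound=1 product=2
t=3: arr=2 -> substrate=1 bound=2 product=2
t=4: arr=3 -> substrate=3 bound=2 product=3
t=5: arr=3 -> substrate=5 bound=2 product=4
t=6: arr=0 -> substrate=4 bound=2 product=5
t=7: arr=0 -> substrate=3 bound=2 product=6
t=8: arr=3 -> substrate=5 bound=2 product=7
t=9: arr=2 -> substrate=6 bound=2 product=8

Answer: 8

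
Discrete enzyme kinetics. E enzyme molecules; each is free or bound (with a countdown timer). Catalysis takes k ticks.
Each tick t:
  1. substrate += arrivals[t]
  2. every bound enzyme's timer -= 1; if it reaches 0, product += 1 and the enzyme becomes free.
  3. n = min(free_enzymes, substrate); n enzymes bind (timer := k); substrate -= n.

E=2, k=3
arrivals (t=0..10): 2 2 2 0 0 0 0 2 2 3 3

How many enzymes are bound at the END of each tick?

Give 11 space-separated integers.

t=0: arr=2 -> substrate=0 bound=2 product=0
t=1: arr=2 -> substrate=2 bound=2 product=0
t=2: arr=2 -> substrate=4 bound=2 product=0
t=3: arr=0 -> substrate=2 bound=2 product=2
t=4: arr=0 -> substrate=2 bound=2 product=2
t=5: arr=0 -> substrate=2 bound=2 product=2
t=6: arr=0 -> substrate=0 bound=2 product=4
t=7: arr=2 -> substrate=2 bound=2 product=4
t=8: arr=2 -> substrate=4 bound=2 product=4
t=9: arr=3 -> substrate=5 bound=2 product=6
t=10: arr=3 -> substrate=8 bound=2 product=6

Answer: 2 2 2 2 2 2 2 2 2 2 2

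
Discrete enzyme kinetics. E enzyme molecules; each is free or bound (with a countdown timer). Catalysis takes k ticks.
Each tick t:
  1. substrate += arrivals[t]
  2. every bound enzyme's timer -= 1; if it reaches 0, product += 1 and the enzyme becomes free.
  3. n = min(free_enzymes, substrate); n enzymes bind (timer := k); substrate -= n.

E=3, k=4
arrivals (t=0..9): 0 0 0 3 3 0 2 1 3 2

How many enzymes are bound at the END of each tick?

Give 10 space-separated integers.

t=0: arr=0 -> substrate=0 bound=0 product=0
t=1: arr=0 -> substrate=0 bound=0 product=0
t=2: arr=0 -> substrate=0 bound=0 product=0
t=3: arr=3 -> substrate=0 bound=3 product=0
t=4: arr=3 -> substrate=3 bound=3 product=0
t=5: arr=0 -> substrate=3 bound=3 product=0
t=6: arr=2 -> substrate=5 bound=3 product=0
t=7: arr=1 -> substrate=3 bound=3 product=3
t=8: arr=3 -> substrate=6 bound=3 product=3
t=9: arr=2 -> substrate=8 bound=3 product=3

Answer: 0 0 0 3 3 3 3 3 3 3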